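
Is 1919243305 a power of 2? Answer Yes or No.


0b1110010011001010101010000101001. Multiple bits set => No

No


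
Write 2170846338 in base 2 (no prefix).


2170846338 = 10000001011001000111110010000010 in binary

10000001011001000111110010000010


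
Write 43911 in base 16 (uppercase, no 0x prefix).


43911 = AB87 hex

AB87


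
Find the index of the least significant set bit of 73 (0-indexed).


0b1001001. Lowest set bit at position 0

0


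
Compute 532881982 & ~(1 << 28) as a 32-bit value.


532881982 & ~(1 << 28) = 264446526

264446526


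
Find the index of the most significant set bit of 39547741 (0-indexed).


0b10010110110111001101011101. Highest set bit at position 25

25


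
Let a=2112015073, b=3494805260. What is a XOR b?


2112015073 ^ 3494805260 = 2913777133

2913777133


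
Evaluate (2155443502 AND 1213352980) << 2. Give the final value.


Step 1: 2155443502 & 1213352980 = 5260292
Step 2: 5260292 << 2 = 21041168

21041168


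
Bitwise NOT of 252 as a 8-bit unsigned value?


~0b11111100 = 0b11 = 3 (8-bit unsigned)

3


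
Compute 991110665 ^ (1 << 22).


991110665 ^ (1 << 22) = 991110665 ^ 4194304 = 995304969

995304969


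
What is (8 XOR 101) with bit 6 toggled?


Step 1: 8 ^ 101 = 109
Step 2: 109 ^ (1 << 6) = 109 ^ 64 = 45

45


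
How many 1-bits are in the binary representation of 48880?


0b1011111011110000 has 10 set bits

10


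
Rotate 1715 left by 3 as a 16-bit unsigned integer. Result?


Rotate 0b11010110011 left by 3 (16-bit) = 0b11010110011000 = 13720

13720


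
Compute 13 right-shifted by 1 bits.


0b1101 >> 1 = 0b110 = 6

6


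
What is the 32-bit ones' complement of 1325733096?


1325733096 ^ 4294967295 = 2969234199

2969234199


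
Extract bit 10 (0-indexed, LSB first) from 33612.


0b1000001101001100, position 10 = 0

0


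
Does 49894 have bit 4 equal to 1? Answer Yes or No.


0b1100001011100110, bit 4 = 0. No

No


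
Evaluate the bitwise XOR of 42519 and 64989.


0b1010011000010111 ^ 0b1111110111011101 = 0b101101111001010 = 23498

23498


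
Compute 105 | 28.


0b1101001 | 0b11100 = 0b1111101 = 125

125


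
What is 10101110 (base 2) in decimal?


10101110 in decimal = 174

174


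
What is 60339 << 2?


0b1110101110110011 << 2 = 0b111010111011001100 = 241356

241356


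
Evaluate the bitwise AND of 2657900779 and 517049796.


0b10011110011011000101100011101011 & 0b11110110100011000110111000100 = 0b11110010000000000100011000000 = 507513024

507513024


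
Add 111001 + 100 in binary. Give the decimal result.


111001 + 100 = 111101 = 61

61


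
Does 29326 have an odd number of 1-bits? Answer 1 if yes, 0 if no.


0b111001010001110 has 8 ones => parity 0

0


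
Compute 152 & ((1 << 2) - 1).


152 & 3 = 0

0


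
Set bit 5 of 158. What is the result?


158 | (1 << 5) = 158 | 32 = 190

190


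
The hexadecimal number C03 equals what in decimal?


C03 hex = 3075 decimal

3075


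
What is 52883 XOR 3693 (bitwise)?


0b1100111010010011 ^ 0b111001101101 = 0b1100000011111110 = 49406

49406


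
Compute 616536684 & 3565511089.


0b100100101111111001101001101100 & 0b11010100100001010110000110110001 = 0b100100001010000000000100000 = 75825184

75825184


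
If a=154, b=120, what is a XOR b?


154 ^ 120 = 226

226


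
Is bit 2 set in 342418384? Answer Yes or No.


0b10100011010001110001111010000, bit 2 = 0. No

No


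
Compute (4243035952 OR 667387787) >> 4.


Step 1: 4243035952 | 667387787 = 4293367739
Step 2: 4293367739 >> 4 = 268335483

268335483


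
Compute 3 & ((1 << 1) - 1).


3 & 1 = 1

1


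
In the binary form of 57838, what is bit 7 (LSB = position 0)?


0b1110000111101110, position 7 = 1

1


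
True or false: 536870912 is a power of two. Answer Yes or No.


0b100000000000000000000000000000. Only one bit set => Yes

Yes


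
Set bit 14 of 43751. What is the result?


43751 | (1 << 14) = 43751 | 16384 = 60135

60135


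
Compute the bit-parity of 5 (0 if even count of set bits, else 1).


0b101 has 2 ones => parity 0

0


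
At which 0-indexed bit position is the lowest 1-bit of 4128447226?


0b11110110000100110001101011111010. Lowest set bit at position 1

1


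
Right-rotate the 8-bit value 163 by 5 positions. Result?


Rotate 0b10100011 right by 5 (8-bit) = 0b11101 = 29

29


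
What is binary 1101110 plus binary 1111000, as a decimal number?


1101110 + 1111000 = 11100110 = 230

230


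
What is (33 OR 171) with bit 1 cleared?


Step 1: 33 | 171 = 171
Step 2: 171 & ~(1 << 1) = 169

169


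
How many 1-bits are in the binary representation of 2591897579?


0b10011010011111010011011111101011 has 21 set bits

21


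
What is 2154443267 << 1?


0b10000000011010100011001000000011 << 1 = 0b100000000110101000110010000000110 = 4308886534

4308886534


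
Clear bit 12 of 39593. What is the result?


39593 & ~(1 << 12) = 35497

35497


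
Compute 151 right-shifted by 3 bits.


0b10010111 >> 3 = 0b10010 = 18

18


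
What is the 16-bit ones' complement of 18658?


18658 ^ 65535 = 46877

46877


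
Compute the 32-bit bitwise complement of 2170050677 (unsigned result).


~0b10000001010110000101100001110101 = 0b1111110101001111010011110001010 = 2124916618 (32-bit unsigned)

2124916618


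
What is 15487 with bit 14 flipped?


15487 ^ (1 << 14) = 15487 ^ 16384 = 31871

31871


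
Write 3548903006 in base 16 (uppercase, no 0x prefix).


3548903006 = D387F65E hex

D387F65E


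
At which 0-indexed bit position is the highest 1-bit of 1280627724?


0b1001100010101001101010000001100. Highest set bit at position 30

30


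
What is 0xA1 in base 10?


A1 hex = 161 decimal

161


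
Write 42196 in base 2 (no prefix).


42196 = 1010010011010100 in binary

1010010011010100


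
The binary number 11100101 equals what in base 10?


11100101 in decimal = 229

229


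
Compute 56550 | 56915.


0b1101110011100110 | 0b1101111001010011 = 0b1101111011110111 = 57079

57079


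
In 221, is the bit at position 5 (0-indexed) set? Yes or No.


0b11011101, bit 5 = 0. No

No


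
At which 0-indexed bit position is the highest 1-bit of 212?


0b11010100. Highest set bit at position 7

7


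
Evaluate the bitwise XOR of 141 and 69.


0b10001101 ^ 0b1000101 = 0b11001000 = 200

200


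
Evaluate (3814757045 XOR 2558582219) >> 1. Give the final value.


Step 1: 3814757045 ^ 2558582219 = 2078297982
Step 2: 2078297982 >> 1 = 1039148991

1039148991


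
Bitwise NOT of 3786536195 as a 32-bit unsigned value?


~0b11100001101100011111010100000011 = 0b11110010011100000101011111100 = 508431100 (32-bit unsigned)

508431100


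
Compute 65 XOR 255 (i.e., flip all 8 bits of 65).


65 ^ 255 = 190

190


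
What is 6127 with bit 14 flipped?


6127 ^ (1 << 14) = 6127 ^ 16384 = 22511

22511


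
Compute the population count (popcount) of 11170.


0b10101110100010 has 7 set bits

7


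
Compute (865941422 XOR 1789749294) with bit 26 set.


Step 1: 865941422 ^ 1789749294 = 1496342400
Step 2: 1496342400 | (1 << 26) = 1496342400 | 67108864 = 1563451264

1563451264


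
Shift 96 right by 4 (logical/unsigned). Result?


0b1100000 >> 4 = 0b110 = 6

6


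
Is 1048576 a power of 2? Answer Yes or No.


0b100000000000000000000. Only one bit set => Yes

Yes


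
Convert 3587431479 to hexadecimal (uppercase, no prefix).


3587431479 = D5D3DC37 hex

D5D3DC37


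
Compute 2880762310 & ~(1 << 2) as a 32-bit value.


2880762310 & ~(1 << 2) = 2880762306

2880762306


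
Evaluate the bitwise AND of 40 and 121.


0b101000 & 0b1111001 = 0b101000 = 40

40


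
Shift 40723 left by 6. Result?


0b1001111100010011 << 6 = 0b1001111100010011000000 = 2606272

2606272


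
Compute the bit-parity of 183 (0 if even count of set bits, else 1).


0b10110111 has 6 ones => parity 0

0


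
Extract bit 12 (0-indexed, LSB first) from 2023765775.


0b1111000101000000011011100001111, position 12 = 1

1


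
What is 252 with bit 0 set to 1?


252 | (1 << 0) = 252 | 1 = 253

253


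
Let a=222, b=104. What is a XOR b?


222 ^ 104 = 182

182


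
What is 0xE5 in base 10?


E5 hex = 229 decimal

229


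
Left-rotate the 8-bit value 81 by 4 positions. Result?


Rotate 0b1010001 left by 4 (8-bit) = 0b10101 = 21

21


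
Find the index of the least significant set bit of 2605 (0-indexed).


0b101000101101. Lowest set bit at position 0

0


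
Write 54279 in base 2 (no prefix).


54279 = 1101010000000111 in binary

1101010000000111


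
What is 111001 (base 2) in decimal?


111001 in decimal = 57

57


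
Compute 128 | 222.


0b10000000 | 0b11011110 = 0b11011110 = 222

222


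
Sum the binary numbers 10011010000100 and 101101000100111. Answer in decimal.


10011010000100 + 101101000100111 = 1000000010101011 = 32939

32939


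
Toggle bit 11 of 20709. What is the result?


20709 ^ (1 << 11) = 20709 ^ 2048 = 22757

22757


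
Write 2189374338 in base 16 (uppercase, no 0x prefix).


2189374338 = 827F3382 hex

827F3382


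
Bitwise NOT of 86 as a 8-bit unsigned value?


~0b1010110 = 0b10101001 = 169 (8-bit unsigned)

169


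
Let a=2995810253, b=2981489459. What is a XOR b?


2995810253 ^ 2981489459 = 52790526

52790526


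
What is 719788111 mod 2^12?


719788111 & 4095 = 2127

2127


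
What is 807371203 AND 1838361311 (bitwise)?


0b110000000111111000000111000011 & 0b1101101100100110010101011011111 = 0b100000000100110000000011000011 = 538116291

538116291


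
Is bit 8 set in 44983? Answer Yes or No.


0b1010111110110111, bit 8 = 1. Yes

Yes


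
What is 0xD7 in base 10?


D7 hex = 215 decimal

215


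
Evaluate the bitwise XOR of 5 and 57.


0b101 ^ 0b111001 = 0b111100 = 60

60


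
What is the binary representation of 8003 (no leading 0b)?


8003 = 1111101000011 in binary

1111101000011


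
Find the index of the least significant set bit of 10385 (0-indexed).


0b10100010010001. Lowest set bit at position 0

0


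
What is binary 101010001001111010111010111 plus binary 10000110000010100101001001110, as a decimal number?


101010001001111010111010111 + 10000110000010100101001001110 = 10110000001100100000000100101 = 369508389

369508389


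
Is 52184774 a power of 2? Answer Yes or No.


0b11000111000100011011000110. Multiple bits set => No

No


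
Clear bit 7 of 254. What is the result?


254 & ~(1 << 7) = 126

126


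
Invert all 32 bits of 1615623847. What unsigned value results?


1615623847 ^ 4294967295 = 2679343448

2679343448


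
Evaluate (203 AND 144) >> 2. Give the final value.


Step 1: 203 & 144 = 128
Step 2: 128 >> 2 = 32

32


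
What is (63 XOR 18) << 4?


Step 1: 63 ^ 18 = 45
Step 2: 45 << 4 = 720

720


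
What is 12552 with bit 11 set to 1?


12552 | (1 << 11) = 12552 | 2048 = 14600

14600


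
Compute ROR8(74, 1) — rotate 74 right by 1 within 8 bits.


Rotate 0b1001010 right by 1 (8-bit) = 0b100101 = 37

37


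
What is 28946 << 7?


0b111000100010010 << 7 = 0b1110001000100100000000 = 3705088

3705088


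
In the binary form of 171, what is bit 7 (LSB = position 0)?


0b10101011, position 7 = 1

1


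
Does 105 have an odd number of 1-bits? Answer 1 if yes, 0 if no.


0b1101001 has 4 ones => parity 0

0


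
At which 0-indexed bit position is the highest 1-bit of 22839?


0b101100100110111. Highest set bit at position 14

14


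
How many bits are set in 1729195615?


0b1100111000100010110111001011111 has 18 set bits

18


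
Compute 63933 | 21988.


0b1111100110111101 | 0b101010111100100 = 0b1111110111111101 = 65021

65021


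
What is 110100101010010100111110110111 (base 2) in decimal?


110100101010010100111110110111 in decimal = 883511223

883511223


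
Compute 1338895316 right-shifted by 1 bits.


0b1001111110011011110101111010100 >> 1 = 0b100111111001101111010111101010 = 669447658

669447658


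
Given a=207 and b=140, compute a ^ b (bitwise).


207 ^ 140 = 67

67


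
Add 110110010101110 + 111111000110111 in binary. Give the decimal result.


110110010101110 + 111111000110111 = 1110101011100101 = 60133

60133


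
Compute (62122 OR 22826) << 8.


Step 1: 62122 | 22826 = 64426
Step 2: 64426 << 8 = 16493056

16493056


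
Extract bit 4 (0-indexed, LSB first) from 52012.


0b1100101100101100, position 4 = 0

0


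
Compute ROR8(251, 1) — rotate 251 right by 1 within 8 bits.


Rotate 0b11111011 right by 1 (8-bit) = 0b11111101 = 253

253


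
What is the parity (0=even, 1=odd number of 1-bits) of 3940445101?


0b11101010110111100110101110101101 has 21 ones => parity 1

1


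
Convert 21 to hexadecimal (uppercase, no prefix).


21 = 15 hex

15


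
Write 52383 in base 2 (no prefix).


52383 = 1100110010011111 in binary

1100110010011111


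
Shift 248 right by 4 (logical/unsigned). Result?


0b11111000 >> 4 = 0b1111 = 15

15


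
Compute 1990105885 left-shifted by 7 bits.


0b1110110100111101001101100011101 << 7 = 0b11101101001111010011011000111010000000 = 254733553280

254733553280


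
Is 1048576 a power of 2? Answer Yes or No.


0b100000000000000000000. Only one bit set => Yes

Yes


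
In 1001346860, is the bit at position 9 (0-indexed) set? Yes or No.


0b111011101011110101011100101100, bit 9 = 1. Yes

Yes


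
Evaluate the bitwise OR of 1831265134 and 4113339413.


0b1101101001001101110001101101110 | 0b11110101001011001001010000010101 = 0b11111101001011101111011101111111 = 4247713663

4247713663


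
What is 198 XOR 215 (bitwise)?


0b11000110 ^ 0b11010111 = 0b10001 = 17

17


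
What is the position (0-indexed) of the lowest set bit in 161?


0b10100001. Lowest set bit at position 0

0


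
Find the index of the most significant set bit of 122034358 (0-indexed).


0b111010001100001100010110110. Highest set bit at position 26

26


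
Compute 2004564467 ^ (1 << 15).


2004564467 ^ (1 << 15) = 2004564467 ^ 32768 = 2004597235

2004597235


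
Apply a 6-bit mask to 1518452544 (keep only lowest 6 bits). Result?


1518452544 & 63 = 0

0


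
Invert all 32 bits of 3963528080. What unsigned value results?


3963528080 ^ 4294967295 = 331439215

331439215


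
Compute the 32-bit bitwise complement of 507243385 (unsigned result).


~0b11110001110111110101101111001 = 0b11100001110001000001010010000110 = 3787723910 (32-bit unsigned)

3787723910


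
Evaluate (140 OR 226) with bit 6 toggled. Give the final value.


Step 1: 140 | 226 = 238
Step 2: 238 ^ (1 << 6) = 238 ^ 64 = 174

174


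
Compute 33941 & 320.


0b1000010010010101 & 0b101000000 = 0b0 = 0

0


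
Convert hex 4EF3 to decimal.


4EF3 hex = 20211 decimal

20211


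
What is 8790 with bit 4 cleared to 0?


8790 & ~(1 << 4) = 8774

8774


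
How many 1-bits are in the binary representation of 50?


0b110010 has 3 set bits

3


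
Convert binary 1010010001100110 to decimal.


1010010001100110 in decimal = 42086

42086


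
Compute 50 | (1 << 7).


50 | (1 << 7) = 50 | 128 = 178

178


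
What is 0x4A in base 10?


4A hex = 74 decimal

74


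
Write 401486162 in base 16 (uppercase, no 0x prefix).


401486162 = 17EE3152 hex

17EE3152


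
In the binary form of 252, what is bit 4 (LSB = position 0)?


0b11111100, position 4 = 1

1


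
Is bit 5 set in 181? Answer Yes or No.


0b10110101, bit 5 = 1. Yes

Yes


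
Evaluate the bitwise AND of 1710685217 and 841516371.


0b1100101111101101111110000100001 & 0b110010001010001000010101010011 = 0b100000001000001000010000000001 = 539001857

539001857


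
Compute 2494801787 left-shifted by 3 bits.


0b10010100101100111010011101111011 << 3 = 0b10010100101100111010011101111011000 = 19958414296

19958414296


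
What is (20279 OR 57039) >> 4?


Step 1: 20279 | 57039 = 57343
Step 2: 57343 >> 4 = 3583

3583


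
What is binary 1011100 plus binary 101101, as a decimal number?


1011100 + 101101 = 10001001 = 137

137


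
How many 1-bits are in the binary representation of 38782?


0b1001011101111110 has 11 set bits

11


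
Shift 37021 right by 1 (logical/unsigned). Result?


0b1001000010011101 >> 1 = 0b100100001001110 = 18510

18510


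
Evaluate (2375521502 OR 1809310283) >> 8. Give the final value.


Step 1: 2375521502 | 1809310283 = 4023908063
Step 2: 4023908063 >> 8 = 15718390

15718390


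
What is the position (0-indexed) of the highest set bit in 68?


0b1000100. Highest set bit at position 6

6


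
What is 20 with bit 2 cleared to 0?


20 & ~(1 << 2) = 16

16


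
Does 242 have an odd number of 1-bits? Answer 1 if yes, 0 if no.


0b11110010 has 5 ones => parity 1

1


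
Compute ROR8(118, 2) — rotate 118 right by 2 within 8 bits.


Rotate 0b1110110 right by 2 (8-bit) = 0b10011101 = 157

157


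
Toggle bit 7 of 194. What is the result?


194 ^ (1 << 7) = 194 ^ 128 = 66

66


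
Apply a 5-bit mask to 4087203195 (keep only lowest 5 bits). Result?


4087203195 & 31 = 27

27


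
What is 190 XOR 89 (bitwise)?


0b10111110 ^ 0b1011001 = 0b11100111 = 231

231


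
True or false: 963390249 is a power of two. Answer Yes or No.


0b111001011011000010101100101001. Multiple bits set => No

No


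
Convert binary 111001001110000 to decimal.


111001001110000 in decimal = 29296

29296


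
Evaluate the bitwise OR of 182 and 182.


0b10110110 | 0b10110110 = 0b10110110 = 182

182


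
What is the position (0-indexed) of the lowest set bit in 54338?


0b1101010001000010. Lowest set bit at position 1

1


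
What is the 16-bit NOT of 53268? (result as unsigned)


~0b1101000000010100 = 0b10111111101011 = 12267 (16-bit unsigned)

12267


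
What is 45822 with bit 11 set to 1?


45822 | (1 << 11) = 45822 | 2048 = 47870

47870


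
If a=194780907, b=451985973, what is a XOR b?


194780907 ^ 451985973 = 292347102

292347102


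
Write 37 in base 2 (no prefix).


37 = 100101 in binary

100101


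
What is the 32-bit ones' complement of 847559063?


847559063 ^ 4294967295 = 3447408232

3447408232


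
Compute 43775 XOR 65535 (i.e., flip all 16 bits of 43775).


43775 ^ 65535 = 21760

21760


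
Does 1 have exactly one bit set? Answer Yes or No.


0b1. Only one bit set => Yes

Yes


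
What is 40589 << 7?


0b1001111010001101 << 7 = 0b10011110100011010000000 = 5195392

5195392


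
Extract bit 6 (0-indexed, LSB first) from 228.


0b11100100, position 6 = 1

1


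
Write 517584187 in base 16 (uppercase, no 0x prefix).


517584187 = 1ED9B53B hex

1ED9B53B


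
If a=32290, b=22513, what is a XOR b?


32290 ^ 22513 = 10707

10707


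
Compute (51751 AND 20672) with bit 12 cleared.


Step 1: 51751 & 20672 = 16384
Step 2: 16384 & ~(1 << 12) = 16384

16384


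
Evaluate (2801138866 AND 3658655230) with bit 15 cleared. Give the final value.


Step 1: 2801138866 & 3658655230 = 2182128818
Step 2: 2182128818 & ~(1 << 15) = 2182096050

2182096050


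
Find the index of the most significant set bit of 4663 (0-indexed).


0b1001000110111. Highest set bit at position 12

12


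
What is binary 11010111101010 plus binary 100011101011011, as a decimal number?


11010111101010 + 100011101011011 = 111110101000101 = 32069

32069


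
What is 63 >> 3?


0b111111 >> 3 = 0b111 = 7

7


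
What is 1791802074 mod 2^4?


1791802074 & 15 = 10

10


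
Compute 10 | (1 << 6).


10 | (1 << 6) = 10 | 64 = 74

74


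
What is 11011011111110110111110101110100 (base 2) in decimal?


11011011111110110111110101110100 in decimal = 3690691956

3690691956


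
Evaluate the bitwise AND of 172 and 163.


0b10101100 & 0b10100011 = 0b10100000 = 160

160


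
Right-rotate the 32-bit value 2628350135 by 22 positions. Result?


Rotate 0b10011100101010010111000010110111 right by 22 (32-bit) = 0b10100101110000101101111001110010 = 2781011570

2781011570


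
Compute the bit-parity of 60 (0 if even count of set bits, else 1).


0b111100 has 4 ones => parity 0

0


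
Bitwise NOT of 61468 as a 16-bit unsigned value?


~0b1111000000011100 = 0b111111100011 = 4067 (16-bit unsigned)

4067


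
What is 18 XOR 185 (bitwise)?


0b10010 ^ 0b10111001 = 0b10101011 = 171

171


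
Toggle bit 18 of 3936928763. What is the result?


3936928763 ^ (1 << 18) = 3936928763 ^ 262144 = 3937190907

3937190907


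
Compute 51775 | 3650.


0b1100101000111111 | 0b111001000010 = 0b1100111001111111 = 52863

52863


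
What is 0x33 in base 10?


33 hex = 51 decimal

51


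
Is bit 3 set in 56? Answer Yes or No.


0b111000, bit 3 = 1. Yes

Yes


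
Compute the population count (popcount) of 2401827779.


0b10001111001010001111101111000011 has 18 set bits

18


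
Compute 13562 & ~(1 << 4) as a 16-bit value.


13562 & ~(1 << 4) = 13546

13546


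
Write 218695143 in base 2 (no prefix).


218695143 = 1101000010010000010111100111 in binary

1101000010010000010111100111


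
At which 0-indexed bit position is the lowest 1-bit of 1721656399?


0b1100110100111100110010001001111. Lowest set bit at position 0

0


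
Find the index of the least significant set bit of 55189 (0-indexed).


0b1101011110010101. Lowest set bit at position 0

0


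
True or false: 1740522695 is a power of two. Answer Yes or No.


0b1100111101111100100010011000111. Multiple bits set => No

No


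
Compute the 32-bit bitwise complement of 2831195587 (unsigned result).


~0b10101000110000001001110111000011 = 0b1010111001111110110001000111100 = 1463771708 (32-bit unsigned)

1463771708


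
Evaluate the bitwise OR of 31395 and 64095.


0b111101010100011 | 0b1111101001011111 = 0b1111101011111111 = 64255

64255


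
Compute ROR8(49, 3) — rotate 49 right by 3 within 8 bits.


Rotate 0b110001 right by 3 (8-bit) = 0b100110 = 38

38


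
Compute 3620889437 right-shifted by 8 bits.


0b11010111110100100110001101011101 >> 8 = 0b110101111101001001100011 = 14144099

14144099


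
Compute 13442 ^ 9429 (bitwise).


0b11010010000010 ^ 0b10010011010101 = 0b1000001010111 = 4183

4183


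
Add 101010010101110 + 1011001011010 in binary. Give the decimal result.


101010010101110 + 1011001011010 = 110101100001000 = 27400

27400


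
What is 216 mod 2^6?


216 & 63 = 24

24


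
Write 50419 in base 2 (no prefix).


50419 = 1100010011110011 in binary

1100010011110011


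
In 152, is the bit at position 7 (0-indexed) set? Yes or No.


0b10011000, bit 7 = 1. Yes

Yes


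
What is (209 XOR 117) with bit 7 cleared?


Step 1: 209 ^ 117 = 164
Step 2: 164 & ~(1 << 7) = 36

36


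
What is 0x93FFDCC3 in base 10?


93FFDCC3 hex = 2483018947 decimal

2483018947


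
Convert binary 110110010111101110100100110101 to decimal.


110110010111101110100100110101 in decimal = 912189749

912189749


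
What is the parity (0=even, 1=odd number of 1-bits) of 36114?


0b1000110100010010 has 6 ones => parity 0

0


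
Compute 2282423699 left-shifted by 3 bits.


0b10001000000010110000010110010011 << 3 = 0b10001000000010110000010110010011000 = 18259389592

18259389592


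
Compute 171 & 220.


0b10101011 & 0b11011100 = 0b10001000 = 136

136


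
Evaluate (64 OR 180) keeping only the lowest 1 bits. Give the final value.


Step 1: 64 | 180 = 244
Step 2: 244 & 1 = 0

0


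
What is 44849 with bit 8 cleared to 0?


44849 & ~(1 << 8) = 44593

44593


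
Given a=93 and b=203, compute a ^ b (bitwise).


93 ^ 203 = 150

150


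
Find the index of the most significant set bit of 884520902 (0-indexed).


0b110100101110001011011111000110. Highest set bit at position 29

29


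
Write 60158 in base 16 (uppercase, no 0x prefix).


60158 = EAFE hex

EAFE


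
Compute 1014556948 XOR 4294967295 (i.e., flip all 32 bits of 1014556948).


1014556948 ^ 4294967295 = 3280410347

3280410347


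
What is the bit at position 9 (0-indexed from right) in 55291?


0b1101011111111011, position 9 = 1

1


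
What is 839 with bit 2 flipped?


839 ^ (1 << 2) = 839 ^ 4 = 835

835


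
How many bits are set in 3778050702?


0b11100001001100000111101010001110 has 15 set bits

15


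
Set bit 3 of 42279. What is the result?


42279 | (1 << 3) = 42279 | 8 = 42287

42287


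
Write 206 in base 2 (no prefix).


206 = 11001110 in binary

11001110


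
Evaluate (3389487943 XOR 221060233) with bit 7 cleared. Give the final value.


Step 1: 3389487943 ^ 221060233 = 3341445070
Step 2: 3341445070 & ~(1 << 7) = 3341444942

3341444942


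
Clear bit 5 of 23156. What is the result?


23156 & ~(1 << 5) = 23124

23124


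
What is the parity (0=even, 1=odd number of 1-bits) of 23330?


0b101101100100010 has 7 ones => parity 1

1


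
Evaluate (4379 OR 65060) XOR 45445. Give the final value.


Step 1: 4379 | 65060 = 65343
Step 2: 65343 ^ 45445 = 20154

20154


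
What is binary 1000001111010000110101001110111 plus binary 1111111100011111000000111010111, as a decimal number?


1000001111010000110101001110111 + 1111111100011111000000111010111 = 11000001011101111110110001001110 = 3245861966

3245861966


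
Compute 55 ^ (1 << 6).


55 ^ (1 << 6) = 55 ^ 64 = 119

119


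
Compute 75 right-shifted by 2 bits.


0b1001011 >> 2 = 0b10010 = 18

18


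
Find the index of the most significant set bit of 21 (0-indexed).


0b10101. Highest set bit at position 4

4


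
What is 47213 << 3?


0b1011100001101101 << 3 = 0b1011100001101101000 = 377704

377704


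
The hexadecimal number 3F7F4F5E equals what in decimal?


3F7F4F5E hex = 1065307998 decimal

1065307998


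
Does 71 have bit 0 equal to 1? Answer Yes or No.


0b1000111, bit 0 = 1. Yes

Yes


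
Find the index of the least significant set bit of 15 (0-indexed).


0b1111. Lowest set bit at position 0

0


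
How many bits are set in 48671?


0b1011111000011111 has 11 set bits

11


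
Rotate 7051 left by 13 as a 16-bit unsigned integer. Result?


Rotate 0b1101110001011 left by 13 (16-bit) = 0b110001101110001 = 25457

25457


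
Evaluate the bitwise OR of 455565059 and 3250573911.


0b11011001001110101111100000011 | 0b11000001101111111101001001010111 = 0b11011011101111111101111101010111 = 3686784855

3686784855


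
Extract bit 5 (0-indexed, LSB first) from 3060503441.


0b10110110011010111001001110010001, position 5 = 0

0


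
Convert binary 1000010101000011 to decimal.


1000010101000011 in decimal = 34115

34115


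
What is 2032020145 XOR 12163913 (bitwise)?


0b1111001000111100010101010110001 ^ 0b101110011001101101001001 = 0b1111001101001111011000111111000 = 2041033208

2041033208


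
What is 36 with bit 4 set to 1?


36 | (1 << 4) = 36 | 16 = 52

52


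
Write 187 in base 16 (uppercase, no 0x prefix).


187 = BB hex

BB


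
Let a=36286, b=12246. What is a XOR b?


36286 ^ 12246 = 41576

41576


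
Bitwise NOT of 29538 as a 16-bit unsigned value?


~0b111001101100010 = 0b1000110010011101 = 35997 (16-bit unsigned)

35997


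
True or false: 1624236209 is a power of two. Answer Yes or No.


0b1100000110011111110000010110001. Multiple bits set => No

No


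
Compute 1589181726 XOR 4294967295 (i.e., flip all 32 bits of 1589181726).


1589181726 ^ 4294967295 = 2705785569

2705785569


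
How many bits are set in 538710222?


0b100000000111000001000011001110 has 10 set bits

10


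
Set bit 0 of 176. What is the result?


176 | (1 << 0) = 176 | 1 = 177

177


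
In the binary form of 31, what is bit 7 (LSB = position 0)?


0b11111, position 7 = 0

0


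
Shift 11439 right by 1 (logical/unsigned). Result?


0b10110010101111 >> 1 = 0b1011001010111 = 5719

5719


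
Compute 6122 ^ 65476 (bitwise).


0b1011111101010 ^ 0b1111111111000100 = 0b1110100000101110 = 59438

59438


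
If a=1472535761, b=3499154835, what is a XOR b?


1472535761 ^ 3499154835 = 2270544194

2270544194


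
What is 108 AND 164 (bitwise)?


0b1101100 & 0b10100100 = 0b100100 = 36

36


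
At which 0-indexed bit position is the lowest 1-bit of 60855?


0b1110110110110111. Lowest set bit at position 0

0


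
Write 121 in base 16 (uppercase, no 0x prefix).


121 = 79 hex

79


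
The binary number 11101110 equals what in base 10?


11101110 in decimal = 238

238


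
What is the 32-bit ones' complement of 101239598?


101239598 ^ 4294967295 = 4193727697

4193727697


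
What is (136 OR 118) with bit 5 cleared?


Step 1: 136 | 118 = 254
Step 2: 254 & ~(1 << 5) = 222

222


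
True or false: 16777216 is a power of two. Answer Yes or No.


0b1000000000000000000000000. Only one bit set => Yes

Yes


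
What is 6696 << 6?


0b1101000101000 << 6 = 0b1101000101000000000 = 428544

428544


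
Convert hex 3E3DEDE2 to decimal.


3E3DEDE2 hex = 1044245986 decimal

1044245986


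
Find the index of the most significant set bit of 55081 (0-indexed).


0b1101011100101001. Highest set bit at position 15

15


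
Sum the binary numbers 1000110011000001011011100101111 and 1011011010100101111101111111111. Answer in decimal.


1000110011000001011011100101111 + 1011011010100101111101111111111 = 10100001101100111011001100101110 = 2712908590

2712908590


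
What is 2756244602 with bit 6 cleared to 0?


2756244602 & ~(1 << 6) = 2756244538

2756244538


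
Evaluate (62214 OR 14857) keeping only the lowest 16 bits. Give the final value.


Step 1: 62214 | 14857 = 64271
Step 2: 64271 & 65535 = 64271

64271


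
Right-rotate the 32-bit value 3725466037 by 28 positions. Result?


Rotate 0b11011110000011100001100110110101 right by 28 (32-bit) = 0b11100000111000011001101101011101 = 3772881757

3772881757


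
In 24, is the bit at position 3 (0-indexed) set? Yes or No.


0b11000, bit 3 = 1. Yes

Yes


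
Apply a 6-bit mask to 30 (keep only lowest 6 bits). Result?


30 & 63 = 30

30


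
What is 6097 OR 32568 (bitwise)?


0b1011111010001 | 0b111111100111000 = 0b111111111111001 = 32761

32761


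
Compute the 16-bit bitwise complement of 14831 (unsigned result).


~0b11100111101111 = 0b1100011000010000 = 50704 (16-bit unsigned)

50704


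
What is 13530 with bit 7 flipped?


13530 ^ (1 << 7) = 13530 ^ 128 = 13402

13402


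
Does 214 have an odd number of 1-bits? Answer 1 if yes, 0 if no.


0b11010110 has 5 ones => parity 1

1


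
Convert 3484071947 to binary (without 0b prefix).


3484071947 = 11001111101010101011100000001011 in binary

11001111101010101011100000001011


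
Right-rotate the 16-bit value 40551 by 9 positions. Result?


Rotate 0b1001111001100111 right by 9 (16-bit) = 0b11001111001111 = 13263

13263


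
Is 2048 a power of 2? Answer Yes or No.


0b100000000000. Only one bit set => Yes

Yes


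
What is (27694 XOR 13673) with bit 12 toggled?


Step 1: 27694 ^ 13673 = 22855
Step 2: 22855 ^ (1 << 12) = 22855 ^ 4096 = 18759

18759


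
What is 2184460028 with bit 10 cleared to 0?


2184460028 & ~(1 << 10) = 2184459004

2184459004


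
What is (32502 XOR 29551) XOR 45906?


Step 1: 32502 ^ 29551 = 3481
Step 2: 3481 ^ 45906 = 48843

48843


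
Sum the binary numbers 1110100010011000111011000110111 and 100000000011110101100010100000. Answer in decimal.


1110100010011000111011000110111 + 100000000011110101100010100000 = 10010100010110111100111011010111 = 2489044695

2489044695


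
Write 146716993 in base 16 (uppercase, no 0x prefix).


146716993 = 8BEB941 hex

8BEB941


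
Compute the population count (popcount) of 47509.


0b1011100110010101 has 9 set bits

9


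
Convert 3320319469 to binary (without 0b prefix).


3320319469 = 11000101111010000000110111101101 in binary

11000101111010000000110111101101


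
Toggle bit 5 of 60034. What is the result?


60034 ^ (1 << 5) = 60034 ^ 32 = 60066

60066


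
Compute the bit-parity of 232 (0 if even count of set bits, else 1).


0b11101000 has 4 ones => parity 0

0


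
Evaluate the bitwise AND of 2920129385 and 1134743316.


0b10101110000011011010001101101001 & 0b1000011101000101100111100010100 = 0b10000000001000001100000000 = 33587968

33587968


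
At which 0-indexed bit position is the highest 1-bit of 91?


0b1011011. Highest set bit at position 6

6


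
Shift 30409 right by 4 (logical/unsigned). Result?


0b111011011001001 >> 4 = 0b11101101100 = 1900

1900


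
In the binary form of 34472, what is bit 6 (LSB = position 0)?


0b1000011010101000, position 6 = 0

0


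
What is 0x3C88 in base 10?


3C88 hex = 15496 decimal

15496


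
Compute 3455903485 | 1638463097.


0b11001101111111001110011011111101 | 0b1100001101010001111011001111001 = 0b11101101111111001111011011111101 = 3992778493

3992778493


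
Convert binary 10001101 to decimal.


10001101 in decimal = 141

141


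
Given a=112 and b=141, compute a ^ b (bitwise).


112 ^ 141 = 253

253


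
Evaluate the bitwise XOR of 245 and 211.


0b11110101 ^ 0b11010011 = 0b100110 = 38

38


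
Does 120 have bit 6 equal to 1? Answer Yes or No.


0b1111000, bit 6 = 1. Yes

Yes


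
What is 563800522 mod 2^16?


563800522 & 65535 = 59850

59850


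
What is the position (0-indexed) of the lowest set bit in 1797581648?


0b1101011001001001110101101010000. Lowest set bit at position 4

4


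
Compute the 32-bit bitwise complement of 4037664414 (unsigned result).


~0b11110000101010011101111010011110 = 0b1111010101100010000101100001 = 257302881 (32-bit unsigned)

257302881


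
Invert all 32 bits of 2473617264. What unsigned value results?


2473617264 ^ 4294967295 = 1821350031

1821350031


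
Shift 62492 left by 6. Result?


0b1111010000011100 << 6 = 0b1111010000011100000000 = 3999488

3999488


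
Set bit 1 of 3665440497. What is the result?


3665440497 | (1 << 1) = 3665440497 | 2 = 3665440499

3665440499


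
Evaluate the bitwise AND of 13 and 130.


0b1101 & 0b10000010 = 0b0 = 0

0


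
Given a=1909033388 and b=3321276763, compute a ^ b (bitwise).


1909033388 ^ 3321276763 = 3024036087

3024036087


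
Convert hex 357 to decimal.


357 hex = 855 decimal

855


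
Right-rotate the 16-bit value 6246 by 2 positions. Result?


Rotate 0b1100001100110 right by 2 (16-bit) = 0b1000011000011001 = 34329

34329


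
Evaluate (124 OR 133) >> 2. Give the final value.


Step 1: 124 | 133 = 253
Step 2: 253 >> 2 = 63

63


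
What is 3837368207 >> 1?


0b11100100101110011001011110001111 >> 1 = 0b1110010010111001100101111000111 = 1918684103

1918684103


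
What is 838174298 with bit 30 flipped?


838174298 ^ (1 << 30) = 838174298 ^ 1073741824 = 1911916122

1911916122


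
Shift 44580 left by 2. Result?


0b1010111000100100 << 2 = 0b101011100010010000 = 178320

178320


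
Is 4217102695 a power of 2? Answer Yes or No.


0b11111011010110111110000101100111. Multiple bits set => No

No


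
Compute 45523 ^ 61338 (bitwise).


0b1011000111010011 ^ 0b1110111110011010 = 0b101111001001001 = 24137

24137


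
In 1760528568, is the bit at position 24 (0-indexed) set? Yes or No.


0b1101000111011111000100010111000, bit 24 = 0. No

No


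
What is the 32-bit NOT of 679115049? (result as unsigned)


~0b101000011110100111100100101001 = 0b11010111100001011000011011010110 = 3615852246 (32-bit unsigned)

3615852246


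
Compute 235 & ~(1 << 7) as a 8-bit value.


235 & ~(1 << 7) = 107

107


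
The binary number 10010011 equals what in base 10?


10010011 in decimal = 147

147


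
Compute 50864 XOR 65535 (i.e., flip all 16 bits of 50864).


50864 ^ 65535 = 14671

14671


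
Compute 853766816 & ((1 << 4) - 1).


853766816 & 15 = 0

0


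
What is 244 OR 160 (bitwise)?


0b11110100 | 0b10100000 = 0b11110100 = 244

244


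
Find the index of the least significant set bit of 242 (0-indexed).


0b11110010. Lowest set bit at position 1

1


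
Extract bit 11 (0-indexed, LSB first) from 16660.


0b100000100010100, position 11 = 0

0


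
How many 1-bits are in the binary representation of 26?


0b11010 has 3 set bits

3


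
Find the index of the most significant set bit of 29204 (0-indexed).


0b111001000010100. Highest set bit at position 14

14


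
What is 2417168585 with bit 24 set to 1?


2417168585 | (1 << 24) = 2417168585 | 16777216 = 2433945801

2433945801


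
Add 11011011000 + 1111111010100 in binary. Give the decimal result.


11011011000 + 1111111010100 = 10011010101100 = 9900

9900


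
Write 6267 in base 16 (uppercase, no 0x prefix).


6267 = 187B hex

187B


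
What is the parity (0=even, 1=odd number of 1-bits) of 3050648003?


0b10110101110101010011000111000011 has 17 ones => parity 1

1


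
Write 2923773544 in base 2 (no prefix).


2923773544 = 10101110010001010011111001101000 in binary

10101110010001010011111001101000


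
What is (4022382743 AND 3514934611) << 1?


Step 1: 4022382743 & 3514934611 = 3246432275
Step 2: 3246432275 << 1 = 6492864550

6492864550


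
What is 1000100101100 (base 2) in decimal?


1000100101100 in decimal = 4396

4396


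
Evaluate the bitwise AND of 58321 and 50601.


0b1110001111010001 & 0b1100010110101001 = 0b1100000110000001 = 49537

49537


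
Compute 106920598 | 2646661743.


0b110010111110111101010010110 | 0b10011101110000001101101001101111 = 0b10011111110111111111101011111111 = 2682256127

2682256127


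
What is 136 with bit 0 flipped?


136 ^ (1 << 0) = 136 ^ 1 = 137

137


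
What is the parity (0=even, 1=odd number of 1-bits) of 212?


0b11010100 has 4 ones => parity 0

0


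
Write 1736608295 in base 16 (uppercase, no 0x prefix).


1736608295 = 67828A27 hex

67828A27


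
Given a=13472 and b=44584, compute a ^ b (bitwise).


13472 ^ 44584 = 39560

39560


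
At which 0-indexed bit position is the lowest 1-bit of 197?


0b11000101. Lowest set bit at position 0

0


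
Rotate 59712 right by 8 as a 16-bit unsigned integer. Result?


Rotate 0b1110100101000000 right by 8 (16-bit) = 0b100000011101001 = 16617

16617


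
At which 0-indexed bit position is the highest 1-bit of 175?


0b10101111. Highest set bit at position 7

7


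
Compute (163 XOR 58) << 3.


Step 1: 163 ^ 58 = 153
Step 2: 153 << 3 = 1224

1224
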